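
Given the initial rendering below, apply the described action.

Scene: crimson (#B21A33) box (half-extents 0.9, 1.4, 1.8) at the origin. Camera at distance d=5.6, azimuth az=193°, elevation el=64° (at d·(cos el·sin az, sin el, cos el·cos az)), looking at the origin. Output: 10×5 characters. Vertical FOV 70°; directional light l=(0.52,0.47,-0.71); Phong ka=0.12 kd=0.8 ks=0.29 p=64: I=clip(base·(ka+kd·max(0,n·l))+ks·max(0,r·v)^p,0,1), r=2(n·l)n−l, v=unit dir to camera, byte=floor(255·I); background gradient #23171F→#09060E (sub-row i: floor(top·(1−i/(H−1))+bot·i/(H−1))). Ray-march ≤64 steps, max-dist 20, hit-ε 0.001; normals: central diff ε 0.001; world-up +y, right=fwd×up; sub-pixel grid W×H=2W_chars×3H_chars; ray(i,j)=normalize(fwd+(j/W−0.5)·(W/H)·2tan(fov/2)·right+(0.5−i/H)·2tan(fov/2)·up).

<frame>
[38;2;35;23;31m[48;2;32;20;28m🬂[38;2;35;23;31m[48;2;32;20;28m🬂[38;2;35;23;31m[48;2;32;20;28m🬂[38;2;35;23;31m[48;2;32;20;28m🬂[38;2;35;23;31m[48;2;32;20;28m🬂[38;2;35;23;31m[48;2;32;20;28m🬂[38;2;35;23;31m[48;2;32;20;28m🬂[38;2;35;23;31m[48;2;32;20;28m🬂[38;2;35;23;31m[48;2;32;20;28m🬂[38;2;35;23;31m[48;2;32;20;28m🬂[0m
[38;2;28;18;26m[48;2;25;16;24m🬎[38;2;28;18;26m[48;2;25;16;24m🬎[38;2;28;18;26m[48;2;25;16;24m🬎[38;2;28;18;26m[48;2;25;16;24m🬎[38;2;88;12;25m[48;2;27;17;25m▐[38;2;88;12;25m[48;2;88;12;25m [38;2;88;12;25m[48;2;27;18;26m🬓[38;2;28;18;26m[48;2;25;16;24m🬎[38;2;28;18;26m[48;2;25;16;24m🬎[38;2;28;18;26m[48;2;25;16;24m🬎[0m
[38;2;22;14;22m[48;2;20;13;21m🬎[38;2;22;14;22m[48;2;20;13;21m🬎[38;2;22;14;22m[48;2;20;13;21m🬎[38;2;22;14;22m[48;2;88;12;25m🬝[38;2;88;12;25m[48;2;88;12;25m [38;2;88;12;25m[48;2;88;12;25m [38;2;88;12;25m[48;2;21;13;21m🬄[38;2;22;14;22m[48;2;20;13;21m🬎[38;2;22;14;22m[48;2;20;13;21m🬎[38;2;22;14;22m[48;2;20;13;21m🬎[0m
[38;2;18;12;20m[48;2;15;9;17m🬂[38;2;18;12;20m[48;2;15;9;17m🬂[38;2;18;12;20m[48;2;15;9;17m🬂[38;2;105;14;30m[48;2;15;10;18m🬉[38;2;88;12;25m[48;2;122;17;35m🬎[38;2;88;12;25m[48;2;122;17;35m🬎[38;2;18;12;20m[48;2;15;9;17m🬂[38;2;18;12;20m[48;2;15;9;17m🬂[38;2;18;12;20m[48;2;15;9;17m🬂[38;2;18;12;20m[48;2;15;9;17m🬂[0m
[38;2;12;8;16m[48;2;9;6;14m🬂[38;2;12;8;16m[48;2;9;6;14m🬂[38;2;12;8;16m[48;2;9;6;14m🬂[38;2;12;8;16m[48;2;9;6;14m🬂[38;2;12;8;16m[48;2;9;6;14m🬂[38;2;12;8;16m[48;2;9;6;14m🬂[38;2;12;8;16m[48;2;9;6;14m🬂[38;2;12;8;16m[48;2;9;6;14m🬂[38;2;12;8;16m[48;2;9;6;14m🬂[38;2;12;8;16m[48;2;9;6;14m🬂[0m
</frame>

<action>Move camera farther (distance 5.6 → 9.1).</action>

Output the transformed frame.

<frame>
[38;2;35;23;31m[48;2;32;20;28m🬂[38;2;35;23;31m[48;2;32;20;28m🬂[38;2;35;23;31m[48;2;32;20;28m🬂[38;2;35;23;31m[48;2;32;20;28m🬂[38;2;35;23;31m[48;2;32;20;28m🬂[38;2;35;23;31m[48;2;32;20;28m🬂[38;2;35;23;31m[48;2;32;20;28m🬂[38;2;35;23;31m[48;2;32;20;28m🬂[38;2;35;23;31m[48;2;32;20;28m🬂[38;2;35;23;31m[48;2;32;20;28m🬂[0m
[38;2;28;18;26m[48;2;25;16;24m🬎[38;2;28;18;26m[48;2;25;16;24m🬎[38;2;28;18;26m[48;2;25;16;24m🬎[38;2;28;18;26m[48;2;25;16;24m🬎[38;2;28;18;26m[48;2;25;16;24m🬎[38;2;28;18;26m[48;2;88;12;25m🬎[38;2;28;18;26m[48;2;25;16;24m🬎[38;2;28;18;26m[48;2;25;16;24m🬎[38;2;28;18;26m[48;2;25;16;24m🬎[38;2;28;18;26m[48;2;25;16;24m🬎[0m
[38;2;22;14;22m[48;2;20;13;21m🬎[38;2;22;14;22m[48;2;20;13;21m🬎[38;2;22;14;22m[48;2;20;13;21m🬎[38;2;22;14;22m[48;2;20;13;21m🬎[38;2;88;12;25m[48;2;21;14;22m▐[38;2;88;12;25m[48;2;20;13;21m🬝[38;2;22;14;22m[48;2;20;13;21m🬎[38;2;22;14;22m[48;2;20;13;21m🬎[38;2;22;14;22m[48;2;20;13;21m🬎[38;2;22;14;22m[48;2;20;13;21m🬎[0m
[38;2;18;12;20m[48;2;15;9;17m🬂[38;2;18;12;20m[48;2;15;9;17m🬂[38;2;18;12;20m[48;2;15;9;17m🬂[38;2;18;12;20m[48;2;15;9;17m🬂[38;2;122;17;35m[48;2;15;10;18m🬁[38;2;105;14;30m[48;2;15;10;18m🬄[38;2;18;12;20m[48;2;15;9;17m🬂[38;2;18;12;20m[48;2;15;9;17m🬂[38;2;18;12;20m[48;2;15;9;17m🬂[38;2;18;12;20m[48;2;15;9;17m🬂[0m
[38;2;12;8;16m[48;2;9;6;14m🬂[38;2;12;8;16m[48;2;9;6;14m🬂[38;2;12;8;16m[48;2;9;6;14m🬂[38;2;12;8;16m[48;2;9;6;14m🬂[38;2;12;8;16m[48;2;9;6;14m🬂[38;2;12;8;16m[48;2;9;6;14m🬂[38;2;12;8;16m[48;2;9;6;14m🬂[38;2;12;8;16m[48;2;9;6;14m🬂[38;2;12;8;16m[48;2;9;6;14m🬂[38;2;12;8;16m[48;2;9;6;14m🬂[0m
</frame>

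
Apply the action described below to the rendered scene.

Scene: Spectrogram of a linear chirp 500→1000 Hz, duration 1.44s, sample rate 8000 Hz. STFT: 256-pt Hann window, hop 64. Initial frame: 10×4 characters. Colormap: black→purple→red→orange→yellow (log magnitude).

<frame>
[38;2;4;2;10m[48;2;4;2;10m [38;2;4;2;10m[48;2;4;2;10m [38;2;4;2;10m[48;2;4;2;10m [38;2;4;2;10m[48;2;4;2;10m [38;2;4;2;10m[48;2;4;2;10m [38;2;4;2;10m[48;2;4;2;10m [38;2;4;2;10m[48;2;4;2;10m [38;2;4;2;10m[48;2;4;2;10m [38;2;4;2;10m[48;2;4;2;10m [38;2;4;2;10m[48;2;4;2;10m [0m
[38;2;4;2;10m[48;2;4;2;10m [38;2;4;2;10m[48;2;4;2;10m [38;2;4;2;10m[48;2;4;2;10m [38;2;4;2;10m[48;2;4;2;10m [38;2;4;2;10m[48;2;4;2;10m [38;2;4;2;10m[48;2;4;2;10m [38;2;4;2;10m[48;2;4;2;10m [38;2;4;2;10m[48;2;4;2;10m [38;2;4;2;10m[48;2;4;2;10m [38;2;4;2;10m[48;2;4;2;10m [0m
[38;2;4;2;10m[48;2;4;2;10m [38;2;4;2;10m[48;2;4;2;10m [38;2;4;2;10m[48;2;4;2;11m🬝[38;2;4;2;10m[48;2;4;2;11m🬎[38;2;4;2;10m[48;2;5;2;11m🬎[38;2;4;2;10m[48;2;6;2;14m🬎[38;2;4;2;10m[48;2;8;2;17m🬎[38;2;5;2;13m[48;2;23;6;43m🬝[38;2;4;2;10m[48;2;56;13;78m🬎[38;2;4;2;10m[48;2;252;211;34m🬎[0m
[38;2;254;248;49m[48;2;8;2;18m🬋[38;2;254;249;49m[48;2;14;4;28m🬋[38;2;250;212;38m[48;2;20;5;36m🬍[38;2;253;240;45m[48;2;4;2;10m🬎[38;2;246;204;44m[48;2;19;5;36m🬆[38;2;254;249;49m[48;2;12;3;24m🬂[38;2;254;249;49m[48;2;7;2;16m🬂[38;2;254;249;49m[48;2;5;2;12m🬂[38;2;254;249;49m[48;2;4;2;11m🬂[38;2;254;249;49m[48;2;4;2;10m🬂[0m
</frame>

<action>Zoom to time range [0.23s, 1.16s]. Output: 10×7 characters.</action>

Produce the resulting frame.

<frame>
[38;2;4;2;10m[48;2;4;2;10m [38;2;4;2;10m[48;2;4;2;10m [38;2;4;2;10m[48;2;4;2;10m [38;2;4;2;10m[48;2;4;2;10m [38;2;4;2;10m[48;2;4;2;10m [38;2;4;2;10m[48;2;4;2;10m [38;2;4;2;10m[48;2;4;2;10m [38;2;4;2;10m[48;2;4;2;10m [38;2;4;2;10m[48;2;4;2;10m [38;2;4;2;10m[48;2;4;2;10m [0m
[38;2;4;2;10m[48;2;4;2;10m [38;2;4;2;10m[48;2;4;2;10m [38;2;4;2;10m[48;2;4;2;10m [38;2;4;2;10m[48;2;4;2;10m [38;2;4;2;10m[48;2;4;2;10m [38;2;4;2;10m[48;2;4;2;10m [38;2;4;2;10m[48;2;4;2;10m [38;2;4;2;10m[48;2;4;2;10m [38;2;4;2;10m[48;2;4;2;10m [38;2;4;2;10m[48;2;4;2;10m [0m
[38;2;4;2;10m[48;2;4;2;10m [38;2;4;2;10m[48;2;4;2;10m [38;2;4;2;10m[48;2;4;2;10m [38;2;4;2;10m[48;2;4;2;10m [38;2;4;2;10m[48;2;4;2;10m [38;2;4;2;10m[48;2;4;2;10m [38;2;4;2;10m[48;2;4;2;10m [38;2;4;2;10m[48;2;4;2;10m [38;2;4;2;10m[48;2;4;2;10m [38;2;4;2;10m[48;2;4;2;10m [0m
[38;2;4;2;10m[48;2;4;2;10m [38;2;4;2;10m[48;2;4;2;10m [38;2;4;2;10m[48;2;4;2;10m [38;2;4;2;10m[48;2;4;2;10m [38;2;4;2;10m[48;2;4;2;10m [38;2;4;2;10m[48;2;4;2;10m [38;2;4;2;10m[48;2;4;2;10m [38;2;4;2;10m[48;2;4;2;10m [38;2;4;2;10m[48;2;4;2;10m [38;2;4;2;10m[48;2;4;2;10m [0m
[38;2;4;2;10m[48;2;4;2;10m [38;2;4;2;10m[48;2;4;2;10m [38;2;4;2;10m[48;2;4;2;10m [38;2;4;2;10m[48;2;4;2;10m [38;2;4;2;10m[48;2;4;2;10m [38;2;4;2;10m[48;2;4;2;10m [38;2;4;2;10m[48;2;4;2;11m🬝[38;2;4;2;10m[48;2;4;2;11m🬝[38;2;4;2;10m[48;2;5;2;11m🬝[38;2;4;2;10m[48;2;5;2;11m🬎[0m
[38;2;5;2;13m[48;2;254;249;49m🬎[38;2;7;2;16m[48;2;254;248;49m🬎[38;2;11;3;22m[48;2;254;248;48m🬎[38;2;20;5;37m[48;2;254;248;49m🬎[38;2;20;5;37m[48;2;247;205;43m🬆[38;2;6;2;13m[48;2;253;233;42m🬂[38;2;7;2;16m[48;2;252;221;38m🬂[38;2;65;16;53m[48;2;254;248;49m🬰[38;2;25;6;45m[48;2;254;248;49m🬰[38;2;254;248;49m[48;2;27;6;48m🬋[0m
[38;2;251;188;24m[48;2;5;2;11m🬂[38;2;164;42;82m[48;2;13;3;26m🬀[38;2;30;7;54m[48;2;4;2;10m🬂[38;2;16;4;31m[48;2;4;2;10m🬂[38;2;10;3;21m[48;2;4;2;10m🬂[38;2;7;2;15m[48;2;4;2;10m🬂[38;2;6;2;13m[48;2;4;2;10m🬂[38;2;5;2;12m[48;2;4;2;10m🬂[38;2;5;2;11m[48;2;4;2;10m🬂[38;2;4;2;11m[48;2;4;2;10m🬂[0m
</frame>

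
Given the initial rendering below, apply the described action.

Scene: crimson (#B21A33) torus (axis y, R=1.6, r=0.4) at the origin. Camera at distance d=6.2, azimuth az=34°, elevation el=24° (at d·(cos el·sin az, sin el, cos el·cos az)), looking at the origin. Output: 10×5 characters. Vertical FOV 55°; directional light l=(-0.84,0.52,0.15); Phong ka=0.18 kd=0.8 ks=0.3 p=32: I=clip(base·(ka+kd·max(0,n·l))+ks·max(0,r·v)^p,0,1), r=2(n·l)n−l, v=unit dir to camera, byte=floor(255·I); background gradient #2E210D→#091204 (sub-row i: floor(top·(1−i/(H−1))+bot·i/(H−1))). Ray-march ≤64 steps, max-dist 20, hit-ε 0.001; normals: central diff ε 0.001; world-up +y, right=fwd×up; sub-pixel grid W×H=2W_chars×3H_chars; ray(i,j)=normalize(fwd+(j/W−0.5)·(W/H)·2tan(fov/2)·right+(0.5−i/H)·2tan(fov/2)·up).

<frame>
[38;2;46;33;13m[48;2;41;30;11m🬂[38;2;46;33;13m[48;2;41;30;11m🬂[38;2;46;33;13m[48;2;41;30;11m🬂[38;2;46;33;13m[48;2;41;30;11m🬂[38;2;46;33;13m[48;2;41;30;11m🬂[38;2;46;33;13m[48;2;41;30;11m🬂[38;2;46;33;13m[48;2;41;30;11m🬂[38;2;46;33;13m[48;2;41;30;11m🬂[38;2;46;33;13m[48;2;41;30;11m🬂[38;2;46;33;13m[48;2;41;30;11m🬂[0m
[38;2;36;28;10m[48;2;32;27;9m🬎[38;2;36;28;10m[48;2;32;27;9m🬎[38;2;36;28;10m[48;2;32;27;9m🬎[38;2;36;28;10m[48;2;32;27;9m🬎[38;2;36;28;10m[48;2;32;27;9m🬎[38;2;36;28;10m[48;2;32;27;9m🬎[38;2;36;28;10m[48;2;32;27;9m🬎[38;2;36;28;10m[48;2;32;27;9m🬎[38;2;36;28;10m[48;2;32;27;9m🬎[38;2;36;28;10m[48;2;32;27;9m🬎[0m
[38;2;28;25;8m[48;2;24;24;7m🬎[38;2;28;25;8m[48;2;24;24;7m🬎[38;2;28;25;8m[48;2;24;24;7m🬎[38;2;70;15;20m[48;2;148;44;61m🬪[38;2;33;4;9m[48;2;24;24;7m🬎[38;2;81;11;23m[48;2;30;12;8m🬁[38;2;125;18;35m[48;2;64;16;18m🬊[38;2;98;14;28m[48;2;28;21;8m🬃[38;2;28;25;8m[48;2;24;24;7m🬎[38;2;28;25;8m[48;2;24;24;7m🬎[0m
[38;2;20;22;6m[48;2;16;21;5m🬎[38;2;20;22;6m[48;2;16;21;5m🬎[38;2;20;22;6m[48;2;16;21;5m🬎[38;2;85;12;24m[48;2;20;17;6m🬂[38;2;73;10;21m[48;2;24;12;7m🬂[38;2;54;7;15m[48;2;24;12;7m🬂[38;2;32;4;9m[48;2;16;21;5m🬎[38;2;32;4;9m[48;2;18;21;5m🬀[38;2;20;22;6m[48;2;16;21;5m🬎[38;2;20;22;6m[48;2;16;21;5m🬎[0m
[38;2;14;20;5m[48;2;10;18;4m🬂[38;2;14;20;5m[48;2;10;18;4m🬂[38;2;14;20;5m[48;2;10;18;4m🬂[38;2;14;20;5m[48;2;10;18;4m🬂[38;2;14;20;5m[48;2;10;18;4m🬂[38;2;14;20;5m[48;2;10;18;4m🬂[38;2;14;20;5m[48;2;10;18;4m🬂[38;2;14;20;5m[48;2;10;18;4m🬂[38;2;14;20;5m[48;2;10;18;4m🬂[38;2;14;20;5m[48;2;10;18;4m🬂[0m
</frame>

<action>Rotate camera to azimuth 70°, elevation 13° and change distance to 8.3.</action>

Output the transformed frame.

<frame>
[38;2;46;33;13m[48;2;41;30;11m🬂[38;2;46;33;13m[48;2;41;30;11m🬂[38;2;46;33;13m[48;2;41;30;11m🬂[38;2;46;33;13m[48;2;41;30;11m🬂[38;2;46;33;13m[48;2;41;30;11m🬂[38;2;46;33;13m[48;2;41;30;11m🬂[38;2;46;33;13m[48;2;41;30;11m🬂[38;2;46;33;13m[48;2;41;30;11m🬂[38;2;46;33;13m[48;2;41;30;11m🬂[38;2;46;33;13m[48;2;41;30;11m🬂[0m
[38;2;36;28;10m[48;2;32;27;9m🬎[38;2;36;28;10m[48;2;32;27;9m🬎[38;2;36;28;10m[48;2;32;27;9m🬎[38;2;36;28;10m[48;2;32;27;9m🬎[38;2;36;28;10m[48;2;32;27;9m🬎[38;2;36;28;10m[48;2;32;27;9m🬎[38;2;36;28;10m[48;2;32;27;9m🬎[38;2;36;28;10m[48;2;32;27;9m🬎[38;2;36;28;10m[48;2;32;27;9m🬎[38;2;36;28;10m[48;2;32;27;9m🬎[0m
[38;2;28;25;8m[48;2;24;24;7m🬎[38;2;28;25;8m[48;2;24;24;7m🬎[38;2;28;25;8m[48;2;24;24;7m🬎[38;2;115;21;37m[48;2;28;21;8m🬇[38;2;30;26;9m[48;2;32;4;9m🬂[38;2;30;26;9m[48;2;32;4;9m🬂[38;2;99;23;36m[48;2;31;15;9m🬋[38;2;28;25;8m[48;2;24;24;7m🬎[38;2;28;25;8m[48;2;24;24;7m🬎[38;2;28;25;8m[48;2;24;24;7m🬎[0m
[38;2;20;22;6m[48;2;16;21;5m🬎[38;2;20;22;6m[48;2;16;21;5m🬎[38;2;20;22;6m[48;2;16;21;5m🬎[38;2;20;22;6m[48;2;16;21;5m🬎[38;2;32;4;9m[48;2;18;21;5m🬁[38;2;32;4;9m[48;2;17;21;5m🬂[38;2;20;22;6m[48;2;16;21;5m🬎[38;2;20;22;6m[48;2;16;21;5m🬎[38;2;20;22;6m[48;2;16;21;5m🬎[38;2;20;22;6m[48;2;16;21;5m🬎[0m
[38;2;14;20;5m[48;2;10;18;4m🬂[38;2;14;20;5m[48;2;10;18;4m🬂[38;2;14;20;5m[48;2;10;18;4m🬂[38;2;14;20;5m[48;2;10;18;4m🬂[38;2;14;20;5m[48;2;10;18;4m🬂[38;2;14;20;5m[48;2;10;18;4m🬂[38;2;14;20;5m[48;2;10;18;4m🬂[38;2;14;20;5m[48;2;10;18;4m🬂[38;2;14;20;5m[48;2;10;18;4m🬂[38;2;14;20;5m[48;2;10;18;4m🬂[0m
</frame>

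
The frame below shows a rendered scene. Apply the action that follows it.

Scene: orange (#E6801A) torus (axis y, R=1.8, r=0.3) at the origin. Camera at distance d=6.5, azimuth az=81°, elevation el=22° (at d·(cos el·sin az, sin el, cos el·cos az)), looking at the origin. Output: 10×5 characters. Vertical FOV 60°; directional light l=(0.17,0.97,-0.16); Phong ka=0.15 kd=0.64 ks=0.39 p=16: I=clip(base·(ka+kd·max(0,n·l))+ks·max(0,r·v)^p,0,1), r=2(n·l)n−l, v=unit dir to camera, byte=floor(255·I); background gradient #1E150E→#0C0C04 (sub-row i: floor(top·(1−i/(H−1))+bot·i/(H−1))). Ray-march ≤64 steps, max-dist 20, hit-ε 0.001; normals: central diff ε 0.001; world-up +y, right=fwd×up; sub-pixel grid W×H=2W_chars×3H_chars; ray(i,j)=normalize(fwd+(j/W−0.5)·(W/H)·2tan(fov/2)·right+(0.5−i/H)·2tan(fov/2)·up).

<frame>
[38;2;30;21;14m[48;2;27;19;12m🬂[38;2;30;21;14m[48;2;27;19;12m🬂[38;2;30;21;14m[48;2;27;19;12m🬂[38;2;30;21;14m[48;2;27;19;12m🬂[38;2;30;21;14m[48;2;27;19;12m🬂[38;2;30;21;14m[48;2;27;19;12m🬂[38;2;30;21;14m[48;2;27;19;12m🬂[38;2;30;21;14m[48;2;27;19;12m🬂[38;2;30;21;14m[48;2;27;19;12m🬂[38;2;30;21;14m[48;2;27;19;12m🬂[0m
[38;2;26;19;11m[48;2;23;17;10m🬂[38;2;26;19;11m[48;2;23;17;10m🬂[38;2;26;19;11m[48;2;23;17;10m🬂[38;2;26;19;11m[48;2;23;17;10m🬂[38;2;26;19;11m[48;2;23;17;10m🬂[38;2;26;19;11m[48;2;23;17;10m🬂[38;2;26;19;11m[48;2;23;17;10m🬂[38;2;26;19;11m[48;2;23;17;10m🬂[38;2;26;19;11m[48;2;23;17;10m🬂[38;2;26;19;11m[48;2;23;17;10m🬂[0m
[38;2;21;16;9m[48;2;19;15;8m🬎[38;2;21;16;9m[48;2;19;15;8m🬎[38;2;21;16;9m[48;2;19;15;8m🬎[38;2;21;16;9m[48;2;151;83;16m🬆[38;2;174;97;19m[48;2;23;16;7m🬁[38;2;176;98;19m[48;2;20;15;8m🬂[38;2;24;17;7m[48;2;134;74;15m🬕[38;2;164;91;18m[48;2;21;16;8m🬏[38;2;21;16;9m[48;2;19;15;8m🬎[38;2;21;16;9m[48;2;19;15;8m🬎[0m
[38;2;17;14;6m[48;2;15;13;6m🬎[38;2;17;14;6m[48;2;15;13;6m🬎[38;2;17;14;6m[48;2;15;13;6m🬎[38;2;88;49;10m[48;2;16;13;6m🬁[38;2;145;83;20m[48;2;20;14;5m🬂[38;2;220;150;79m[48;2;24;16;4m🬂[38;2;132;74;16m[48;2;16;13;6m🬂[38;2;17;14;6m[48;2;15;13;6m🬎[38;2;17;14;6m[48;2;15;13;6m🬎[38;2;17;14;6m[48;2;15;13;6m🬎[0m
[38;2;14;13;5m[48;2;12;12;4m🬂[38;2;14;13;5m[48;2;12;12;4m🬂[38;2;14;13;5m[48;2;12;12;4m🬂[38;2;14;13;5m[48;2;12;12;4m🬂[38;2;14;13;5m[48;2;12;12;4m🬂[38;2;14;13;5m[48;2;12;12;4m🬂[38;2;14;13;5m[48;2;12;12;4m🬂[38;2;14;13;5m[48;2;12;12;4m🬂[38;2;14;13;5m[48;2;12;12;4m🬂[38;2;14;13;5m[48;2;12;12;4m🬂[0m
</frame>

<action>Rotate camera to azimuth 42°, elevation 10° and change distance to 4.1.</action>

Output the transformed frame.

<frame>
[38;2;30;21;14m[48;2;27;19;12m🬂[38;2;30;21;14m[48;2;27;19;12m🬂[38;2;30;21;14m[48;2;27;19;12m🬂[38;2;30;21;14m[48;2;27;19;12m🬂[38;2;30;21;14m[48;2;27;19;12m🬂[38;2;30;21;14m[48;2;27;19;12m🬂[38;2;30;21;14m[48;2;27;19;12m🬂[38;2;30;21;14m[48;2;27;19;12m🬂[38;2;30;21;14m[48;2;27;19;12m🬂[38;2;30;21;14m[48;2;27;19;12m🬂[0m
[38;2;26;19;11m[48;2;23;17;10m🬂[38;2;26;19;11m[48;2;23;17;10m🬂[38;2;26;19;11m[48;2;23;17;10m🬂[38;2;26;19;11m[48;2;23;17;10m🬂[38;2;26;19;11m[48;2;23;17;10m🬂[38;2;26;19;11m[48;2;23;17;10m🬂[38;2;26;19;11m[48;2;23;17;10m🬂[38;2;26;19;11m[48;2;23;17;10m🬂[38;2;26;19;11m[48;2;23;17;10m🬂[38;2;26;19;11m[48;2;23;17;10m🬂[0m
[38;2;21;16;9m[48;2;19;15;8m🬎[38;2;120;66;13m[48;2;21;16;8m🬦[38;2;22;17;9m[48;2;142;79;15m🬂[38;2;39;25;8m[48;2;132;73;15m🬊[38;2;31;19;6m[48;2;163;95;26m🬎[38;2;28;18;6m[48;2;193;122;52m🬎[38;2;28;18;6m[48;2;203;133;62m🬎[38;2;43;26;8m[48;2;165;97;29m🬎[38;2;22;17;9m[48;2;154;85;16m🬂[38;2;21;16;9m[48;2;19;15;8m🬎[0m
[38;2;17;14;6m[48;2;15;13;6m🬎[38;2;34;19;3m[48;2;16;13;6m🬁[38;2;47;26;5m[48;2;24;16;4m🬂[38;2;74;41;7m[48;2;24;16;4m🬂[38;2;88;48;9m[48;2;24;16;4m🬂[38;2;94;52;10m[48;2;24;16;4m🬂[38;2;94;52;10m[48;2;24;16;4m🬂[38;2;87;48;9m[48;2;24;16;4m🬂[38;2;61;33;6m[48;2;20;14;5m🬂[38;2;17;14;6m[48;2;15;13;6m🬎[0m
[38;2;14;13;5m[48;2;12;12;4m🬂[38;2;14;13;5m[48;2;12;12;4m🬂[38;2;14;13;5m[48;2;12;12;4m🬂[38;2;14;13;5m[48;2;12;12;4m🬂[38;2;14;13;5m[48;2;12;12;4m🬂[38;2;14;13;5m[48;2;12;12;4m🬂[38;2;14;13;5m[48;2;12;12;4m🬂[38;2;14;13;5m[48;2;12;12;4m🬂[38;2;14;13;5m[48;2;12;12;4m🬂[38;2;14;13;5m[48;2;12;12;4m🬂[0m
</frame>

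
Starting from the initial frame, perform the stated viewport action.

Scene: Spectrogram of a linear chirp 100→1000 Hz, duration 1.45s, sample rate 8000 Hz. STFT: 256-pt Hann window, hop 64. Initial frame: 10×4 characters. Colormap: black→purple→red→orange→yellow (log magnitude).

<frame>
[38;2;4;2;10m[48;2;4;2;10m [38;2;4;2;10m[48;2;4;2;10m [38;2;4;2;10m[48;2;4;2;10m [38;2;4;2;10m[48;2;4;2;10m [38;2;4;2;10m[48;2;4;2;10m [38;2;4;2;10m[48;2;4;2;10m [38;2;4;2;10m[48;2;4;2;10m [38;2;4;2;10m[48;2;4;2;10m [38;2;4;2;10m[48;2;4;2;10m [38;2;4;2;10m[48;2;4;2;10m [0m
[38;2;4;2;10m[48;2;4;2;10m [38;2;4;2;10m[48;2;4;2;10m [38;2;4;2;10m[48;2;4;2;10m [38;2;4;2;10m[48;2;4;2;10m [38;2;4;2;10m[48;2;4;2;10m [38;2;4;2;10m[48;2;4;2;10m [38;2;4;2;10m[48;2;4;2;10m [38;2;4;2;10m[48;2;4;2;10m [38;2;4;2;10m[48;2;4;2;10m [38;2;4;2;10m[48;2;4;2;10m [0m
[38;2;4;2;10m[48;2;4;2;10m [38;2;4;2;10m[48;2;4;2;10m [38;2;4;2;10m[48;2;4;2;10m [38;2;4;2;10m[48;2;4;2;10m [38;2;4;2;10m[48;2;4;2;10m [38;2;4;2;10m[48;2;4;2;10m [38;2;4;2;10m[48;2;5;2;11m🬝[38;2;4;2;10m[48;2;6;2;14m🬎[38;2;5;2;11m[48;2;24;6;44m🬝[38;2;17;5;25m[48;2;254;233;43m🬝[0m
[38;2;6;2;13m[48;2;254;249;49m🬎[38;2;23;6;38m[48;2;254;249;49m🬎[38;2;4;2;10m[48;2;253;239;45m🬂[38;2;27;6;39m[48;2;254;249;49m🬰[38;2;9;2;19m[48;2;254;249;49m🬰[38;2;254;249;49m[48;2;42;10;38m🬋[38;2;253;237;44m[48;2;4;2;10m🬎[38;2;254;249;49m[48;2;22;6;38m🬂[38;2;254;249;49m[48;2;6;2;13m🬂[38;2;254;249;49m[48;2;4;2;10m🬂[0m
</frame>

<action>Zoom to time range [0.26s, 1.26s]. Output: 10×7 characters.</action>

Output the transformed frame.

<frame>
[38;2;4;2;10m[48;2;4;2;10m [38;2;4;2;10m[48;2;4;2;10m [38;2;4;2;10m[48;2;4;2;10m [38;2;4;2;10m[48;2;4;2;10m [38;2;4;2;10m[48;2;4;2;10m [38;2;4;2;10m[48;2;4;2;10m [38;2;4;2;10m[48;2;4;2;10m [38;2;4;2;10m[48;2;4;2;10m [38;2;4;2;10m[48;2;4;2;10m [38;2;4;2;10m[48;2;4;2;10m [0m
[38;2;4;2;10m[48;2;4;2;10m [38;2;4;2;10m[48;2;4;2;10m [38;2;4;2;10m[48;2;4;2;10m [38;2;4;2;10m[48;2;4;2;10m [38;2;4;2;10m[48;2;4;2;10m [38;2;4;2;10m[48;2;4;2;10m [38;2;4;2;10m[48;2;4;2;10m [38;2;4;2;10m[48;2;4;2;10m [38;2;4;2;10m[48;2;4;2;10m [38;2;4;2;10m[48;2;4;2;10m [0m
[38;2;4;2;10m[48;2;4;2;10m [38;2;4;2;10m[48;2;4;2;10m [38;2;4;2;10m[48;2;4;2;10m [38;2;4;2;10m[48;2;4;2;10m [38;2;4;2;10m[48;2;4;2;10m [38;2;4;2;10m[48;2;4;2;10m [38;2;4;2;10m[48;2;4;2;10m [38;2;4;2;10m[48;2;4;2;10m [38;2;4;2;10m[48;2;4;2;10m [38;2;4;2;10m[48;2;4;2;10m [0m
[38;2;4;2;10m[48;2;4;2;10m [38;2;4;2;10m[48;2;4;2;10m [38;2;4;2;10m[48;2;4;2;10m [38;2;4;2;10m[48;2;4;2;10m [38;2;4;2;10m[48;2;4;2;10m [38;2;4;2;10m[48;2;4;2;10m [38;2;4;2;10m[48;2;4;2;10m [38;2;4;2;10m[48;2;4;2;10m [38;2;4;2;10m[48;2;4;2;10m [38;2;4;2;10m[48;2;4;2;10m [0m
[38;2;4;2;10m[48;2;4;2;10m [38;2;4;2;10m[48;2;4;2;10m [38;2;4;2;10m[48;2;4;2;10m [38;2;4;2;10m[48;2;4;2;10m [38;2;4;2;10m[48;2;4;2;10m [38;2;4;2;10m[48;2;4;2;10m [38;2;4;2;10m[48;2;4;2;10m [38;2;4;2;10m[48;2;4;2;10m [38;2;4;2;10m[48;2;4;2;11m🬝[38;2;4;2;10m[48;2;5;2;11m🬝[0m
[38;2;4;2;10m[48;2;5;2;11m🬎[38;2;4;2;10m[48;2;6;2;13m🬎[38;2;4;2;10m[48;2;9;2;18m🬎[38;2;6;2;14m[48;2;25;6;46m🬝[38;2;21;5;26m[48;2;252;194;27m🬝[38;2;6;2;13m[48;2;254;249;49m🬎[38;2;11;3;23m[48;2;254;249;49m🬎[38;2;23;6;38m[48;2;252;216;36m🬆[38;2;8;2;17m[48;2;253;236;44m🬂[38;2;45;11;52m[48;2;254;249;49m🬰[0m
[38;2;254;249;49m[48;2;32;7;57m🬋[38;2;241;195;52m[48;2;11;3;22m🬎[38;2;247;209;45m[48;2;6;2;14m🬎[38;2;254;249;49m[48;2;22;5;39m🬂[38;2;254;249;49m[48;2;7;2;17m🬂[38;2;252;204;31m[48;2;5;2;12m🬂[38;2;61;14;89m[48;2;8;2;17m🬀[38;2;11;3;22m[48;2;4;2;10m🬂[38;2;6;2;14m[48;2;4;2;10m🬂[38;2;5;2;11m[48;2;4;2;10m🬂[0m
</frame>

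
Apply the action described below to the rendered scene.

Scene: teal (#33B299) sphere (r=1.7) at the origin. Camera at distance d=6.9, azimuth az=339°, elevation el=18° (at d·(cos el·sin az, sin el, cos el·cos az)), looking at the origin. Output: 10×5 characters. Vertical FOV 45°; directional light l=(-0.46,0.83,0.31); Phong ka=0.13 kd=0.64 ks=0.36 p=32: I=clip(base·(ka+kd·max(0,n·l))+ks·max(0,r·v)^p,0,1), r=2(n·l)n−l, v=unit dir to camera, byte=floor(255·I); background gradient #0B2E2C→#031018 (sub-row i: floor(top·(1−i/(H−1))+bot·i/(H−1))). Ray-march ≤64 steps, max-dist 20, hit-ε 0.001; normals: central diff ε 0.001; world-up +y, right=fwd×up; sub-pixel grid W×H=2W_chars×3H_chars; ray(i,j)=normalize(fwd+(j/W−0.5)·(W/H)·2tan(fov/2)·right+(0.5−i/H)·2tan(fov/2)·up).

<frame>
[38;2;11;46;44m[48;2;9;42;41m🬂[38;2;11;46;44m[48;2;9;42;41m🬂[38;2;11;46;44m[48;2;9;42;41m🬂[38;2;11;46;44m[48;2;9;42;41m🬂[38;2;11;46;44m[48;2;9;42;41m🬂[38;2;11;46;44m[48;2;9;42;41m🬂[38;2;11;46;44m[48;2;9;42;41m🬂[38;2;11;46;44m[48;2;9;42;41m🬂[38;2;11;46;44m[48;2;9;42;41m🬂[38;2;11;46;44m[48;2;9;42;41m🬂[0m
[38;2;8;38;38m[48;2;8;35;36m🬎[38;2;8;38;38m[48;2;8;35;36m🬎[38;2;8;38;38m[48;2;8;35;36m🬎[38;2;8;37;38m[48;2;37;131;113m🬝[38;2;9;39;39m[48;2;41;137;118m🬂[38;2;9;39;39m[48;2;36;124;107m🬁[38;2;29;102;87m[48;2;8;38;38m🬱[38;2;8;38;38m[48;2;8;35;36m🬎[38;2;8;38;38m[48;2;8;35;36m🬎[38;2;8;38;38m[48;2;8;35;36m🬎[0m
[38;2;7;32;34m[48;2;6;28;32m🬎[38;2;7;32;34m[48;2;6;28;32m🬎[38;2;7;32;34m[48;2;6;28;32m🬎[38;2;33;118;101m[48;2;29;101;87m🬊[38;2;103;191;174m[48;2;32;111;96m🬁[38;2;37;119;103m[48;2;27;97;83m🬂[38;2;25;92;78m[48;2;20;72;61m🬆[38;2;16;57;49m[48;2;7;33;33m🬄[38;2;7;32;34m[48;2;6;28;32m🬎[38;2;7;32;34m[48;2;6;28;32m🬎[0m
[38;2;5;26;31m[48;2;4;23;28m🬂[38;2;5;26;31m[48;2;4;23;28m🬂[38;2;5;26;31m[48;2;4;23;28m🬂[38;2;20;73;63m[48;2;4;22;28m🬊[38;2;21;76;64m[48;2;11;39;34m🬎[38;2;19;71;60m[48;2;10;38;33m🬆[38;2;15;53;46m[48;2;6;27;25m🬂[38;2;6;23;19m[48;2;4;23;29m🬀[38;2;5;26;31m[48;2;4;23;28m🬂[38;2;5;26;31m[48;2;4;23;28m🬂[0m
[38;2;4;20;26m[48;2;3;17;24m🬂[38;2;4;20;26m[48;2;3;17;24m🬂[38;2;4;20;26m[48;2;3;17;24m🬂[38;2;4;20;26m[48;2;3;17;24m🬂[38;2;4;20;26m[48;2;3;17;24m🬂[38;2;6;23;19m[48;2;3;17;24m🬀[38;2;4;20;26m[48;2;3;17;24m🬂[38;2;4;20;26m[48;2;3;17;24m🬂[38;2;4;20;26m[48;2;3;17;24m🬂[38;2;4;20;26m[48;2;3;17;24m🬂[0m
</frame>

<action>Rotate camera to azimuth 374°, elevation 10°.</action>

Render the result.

<frame>
[38;2;11;46;44m[48;2;9;42;41m🬂[38;2;11;46;44m[48;2;9;42;41m🬂[38;2;11;46;44m[48;2;9;42;41m🬂[38;2;11;46;44m[48;2;9;42;41m🬂[38;2;11;46;44m[48;2;9;42;41m🬂[38;2;11;46;44m[48;2;9;42;41m🬂[38;2;11;46;44m[48;2;9;42;41m🬂[38;2;11;46;44m[48;2;9;42;41m🬂[38;2;11;46;44m[48;2;9;42;41m🬂[38;2;11;46;44m[48;2;9;42;41m🬂[0m
[38;2;8;38;38m[48;2;8;35;36m🬎[38;2;8;38;38m[48;2;8;35;36m🬎[38;2;8;38;38m[48;2;8;35;36m🬎[38;2;8;37;38m[48;2;35;123;106m🬝[38;2;9;39;39m[48;2;56;140;123m🬂[38;2;28;101;86m[48;2;9;39;39m🬺[38;2;22;78;67m[48;2;10;43;41m🬓[38;2;8;38;38m[48;2;8;35;36m🬎[38;2;8;38;38m[48;2;8;35;36m🬎[38;2;8;38;38m[48;2;8;35;36m🬎[0m
[38;2;7;32;34m[48;2;6;28;32m🬎[38;2;7;32;34m[48;2;6;28;32m🬎[38;2;7;32;34m[48;2;6;28;32m🬎[38;2;30;108;93m[48;2;24;85;73m🬆[38;2;32;102;88m[48;2;20;74;63m🬂[38;2;20;73;63m[48;2;14;50;43m🬆[38;2;14;49;42m[48;2;7;28;23m🬆[38;2;6;30;33m[48;2;6;23;19m▐[38;2;7;32;34m[48;2;6;28;32m🬎[38;2;7;32;34m[48;2;6;28;32m🬎[0m
[38;2;5;26;31m[48;2;4;23;28m🬂[38;2;5;26;31m[48;2;4;23;28m🬂[38;2;5;26;31m[48;2;4;23;28m🬂[38;2;17;62;53m[48;2;6;27;29m🬂[38;2;14;50;42m[48;2;7;27;22m🬂[38;2;10;36;31m[48;2;6;23;19m🬀[38;2;6;23;19m[48;2;4;22;28m🬝[38;2;6;23;19m[48;2;4;23;29m🬀[38;2;5;26;31m[48;2;4;23;28m🬂[38;2;5;26;31m[48;2;4;23;28m🬂[0m
[38;2;4;20;26m[48;2;3;17;24m🬂[38;2;4;20;26m[48;2;3;17;24m🬂[38;2;4;20;26m[48;2;3;17;24m🬂[38;2;4;20;26m[48;2;3;17;24m🬂[38;2;4;20;26m[48;2;3;17;24m🬂[38;2;6;23;19m[48;2;3;17;24m🬀[38;2;4;20;26m[48;2;3;17;24m🬂[38;2;4;20;26m[48;2;3;17;24m🬂[38;2;4;20;26m[48;2;3;17;24m🬂[38;2;4;20;26m[48;2;3;17;24m🬂[0m
</frame>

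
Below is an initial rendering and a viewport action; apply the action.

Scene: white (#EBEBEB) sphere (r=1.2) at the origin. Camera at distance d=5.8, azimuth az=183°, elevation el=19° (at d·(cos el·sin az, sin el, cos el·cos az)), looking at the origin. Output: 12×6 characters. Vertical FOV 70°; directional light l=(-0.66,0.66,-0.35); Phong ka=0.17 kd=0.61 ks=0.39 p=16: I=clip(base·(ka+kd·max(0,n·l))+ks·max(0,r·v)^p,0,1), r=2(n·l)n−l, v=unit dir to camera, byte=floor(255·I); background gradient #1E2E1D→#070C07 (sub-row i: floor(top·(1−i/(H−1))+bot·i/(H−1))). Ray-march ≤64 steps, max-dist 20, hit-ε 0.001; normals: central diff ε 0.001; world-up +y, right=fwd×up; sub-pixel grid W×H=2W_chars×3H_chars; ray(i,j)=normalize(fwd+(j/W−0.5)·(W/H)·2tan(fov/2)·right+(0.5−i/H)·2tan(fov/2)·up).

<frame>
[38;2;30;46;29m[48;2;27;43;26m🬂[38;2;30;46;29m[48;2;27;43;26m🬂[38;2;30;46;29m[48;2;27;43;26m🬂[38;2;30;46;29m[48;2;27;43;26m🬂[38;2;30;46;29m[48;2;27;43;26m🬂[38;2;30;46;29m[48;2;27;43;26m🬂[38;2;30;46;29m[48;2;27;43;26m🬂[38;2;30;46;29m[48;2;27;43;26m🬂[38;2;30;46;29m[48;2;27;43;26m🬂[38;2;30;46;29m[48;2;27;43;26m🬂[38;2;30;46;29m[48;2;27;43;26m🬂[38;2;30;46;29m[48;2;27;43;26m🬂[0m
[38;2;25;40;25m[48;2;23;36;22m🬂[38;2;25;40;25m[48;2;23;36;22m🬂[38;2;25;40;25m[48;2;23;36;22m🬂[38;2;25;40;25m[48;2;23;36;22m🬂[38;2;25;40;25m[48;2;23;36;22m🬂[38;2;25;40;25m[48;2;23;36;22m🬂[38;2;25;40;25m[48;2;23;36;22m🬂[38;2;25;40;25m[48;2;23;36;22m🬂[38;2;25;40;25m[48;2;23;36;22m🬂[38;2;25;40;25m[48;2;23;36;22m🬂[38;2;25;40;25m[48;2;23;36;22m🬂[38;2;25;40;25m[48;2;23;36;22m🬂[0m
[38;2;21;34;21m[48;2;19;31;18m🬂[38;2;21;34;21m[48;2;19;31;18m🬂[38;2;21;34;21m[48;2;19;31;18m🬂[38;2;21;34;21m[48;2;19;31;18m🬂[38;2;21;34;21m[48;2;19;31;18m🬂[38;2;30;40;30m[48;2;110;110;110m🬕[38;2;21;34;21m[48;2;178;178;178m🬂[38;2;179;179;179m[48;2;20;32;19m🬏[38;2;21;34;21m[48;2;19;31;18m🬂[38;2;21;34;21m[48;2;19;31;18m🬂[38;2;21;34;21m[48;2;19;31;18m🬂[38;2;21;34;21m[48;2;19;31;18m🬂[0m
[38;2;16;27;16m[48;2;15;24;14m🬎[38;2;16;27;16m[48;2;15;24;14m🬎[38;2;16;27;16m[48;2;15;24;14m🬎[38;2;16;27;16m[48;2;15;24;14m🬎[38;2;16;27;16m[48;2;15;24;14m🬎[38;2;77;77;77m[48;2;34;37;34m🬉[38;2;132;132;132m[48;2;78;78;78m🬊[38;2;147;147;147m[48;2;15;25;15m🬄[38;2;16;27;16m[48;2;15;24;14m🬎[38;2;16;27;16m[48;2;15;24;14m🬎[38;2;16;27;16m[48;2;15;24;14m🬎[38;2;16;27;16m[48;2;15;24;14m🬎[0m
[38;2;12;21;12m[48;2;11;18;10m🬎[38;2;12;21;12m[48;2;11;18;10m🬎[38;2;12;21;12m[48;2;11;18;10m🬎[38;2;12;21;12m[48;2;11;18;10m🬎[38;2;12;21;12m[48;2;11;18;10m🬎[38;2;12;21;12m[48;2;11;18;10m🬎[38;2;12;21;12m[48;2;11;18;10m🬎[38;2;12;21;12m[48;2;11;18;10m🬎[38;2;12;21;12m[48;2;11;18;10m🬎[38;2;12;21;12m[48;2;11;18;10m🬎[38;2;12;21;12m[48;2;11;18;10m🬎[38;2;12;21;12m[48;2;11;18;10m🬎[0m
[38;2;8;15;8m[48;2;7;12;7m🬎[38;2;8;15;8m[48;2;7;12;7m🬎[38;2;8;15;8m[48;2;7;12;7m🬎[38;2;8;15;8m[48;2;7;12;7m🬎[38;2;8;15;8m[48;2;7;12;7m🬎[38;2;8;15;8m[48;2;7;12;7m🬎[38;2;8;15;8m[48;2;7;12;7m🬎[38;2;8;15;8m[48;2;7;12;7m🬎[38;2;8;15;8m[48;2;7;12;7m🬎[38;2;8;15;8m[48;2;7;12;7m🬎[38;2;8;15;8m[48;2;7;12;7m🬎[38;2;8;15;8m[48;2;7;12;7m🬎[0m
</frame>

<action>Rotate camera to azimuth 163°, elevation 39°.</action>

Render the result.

<frame>
[38;2;30;46;29m[48;2;27;43;26m🬂[38;2;30;46;29m[48;2;27;43;26m🬂[38;2;30;46;29m[48;2;27;43;26m🬂[38;2;30;46;29m[48;2;27;43;26m🬂[38;2;30;46;29m[48;2;27;43;26m🬂[38;2;30;46;29m[48;2;27;43;26m🬂[38;2;30;46;29m[48;2;27;43;26m🬂[38;2;30;46;29m[48;2;27;43;26m🬂[38;2;30;46;29m[48;2;27;43;26m🬂[38;2;30;46;29m[48;2;27;43;26m🬂[38;2;30;46;29m[48;2;27;43;26m🬂[38;2;30;46;29m[48;2;27;43;26m🬂[0m
[38;2;25;40;25m[48;2;23;36;22m🬂[38;2;25;40;25m[48;2;23;36;22m🬂[38;2;25;40;25m[48;2;23;36;22m🬂[38;2;25;40;25m[48;2;23;36;22m🬂[38;2;25;40;25m[48;2;23;36;22m🬂[38;2;25;40;25m[48;2;23;36;22m🬂[38;2;25;40;25m[48;2;23;36;22m🬂[38;2;25;40;25m[48;2;23;36;22m🬂[38;2;25;40;25m[48;2;23;36;22m🬂[38;2;25;40;25m[48;2;23;36;22m🬂[38;2;25;40;25m[48;2;23;36;22m🬂[38;2;25;40;25m[48;2;23;36;22m🬂[0m
[38;2;21;34;21m[48;2;19;31;18m🬂[38;2;21;34;21m[48;2;19;31;18m🬂[38;2;21;34;21m[48;2;19;31;18m🬂[38;2;21;34;21m[48;2;19;31;18m🬂[38;2;21;34;21m[48;2;19;31;18m🬂[38;2;26;36;26m[48;2;95;95;95m🬕[38;2;21;34;21m[48;2;163;163;163m🬂[38;2;179;179;179m[48;2;20;32;19m🬏[38;2;21;34;21m[48;2;19;31;18m🬂[38;2;21;34;21m[48;2;19;31;18m🬂[38;2;21;34;21m[48;2;19;31;18m🬂[38;2;21;34;21m[48;2;19;31;18m🬂[0m
[38;2;16;27;16m[48;2;15;24;14m🬎[38;2;16;27;16m[48;2;15;24;14m🬎[38;2;16;27;16m[48;2;15;24;14m🬎[38;2;16;27;16m[48;2;15;24;14m🬎[38;2;16;27;16m[48;2;15;24;14m🬎[38;2;68;68;68m[48;2;33;35;32m🬉[38;2;130;130;130m[48;2;79;79;79m🬊[38;2;152;152;152m[48;2;15;25;15m🬄[38;2;16;27;16m[48;2;15;24;14m🬎[38;2;16;27;16m[48;2;15;24;14m🬎[38;2;16;27;16m[48;2;15;24;14m🬎[38;2;16;27;16m[48;2;15;24;14m🬎[0m
[38;2;12;21;12m[48;2;11;18;10m🬎[38;2;12;21;12m[48;2;11;18;10m🬎[38;2;12;21;12m[48;2;11;18;10m🬎[38;2;12;21;12m[48;2;11;18;10m🬎[38;2;12;21;12m[48;2;11;18;10m🬎[38;2;12;21;12m[48;2;11;18;10m🬎[38;2;12;21;12m[48;2;11;18;10m🬎[38;2;12;21;12m[48;2;11;18;10m🬎[38;2;12;21;12m[48;2;11;18;10m🬎[38;2;12;21;12m[48;2;11;18;10m🬎[38;2;12;21;12m[48;2;11;18;10m🬎[38;2;12;21;12m[48;2;11;18;10m🬎[0m
[38;2;8;15;8m[48;2;7;12;7m🬎[38;2;8;15;8m[48;2;7;12;7m🬎[38;2;8;15;8m[48;2;7;12;7m🬎[38;2;8;15;8m[48;2;7;12;7m🬎[38;2;8;15;8m[48;2;7;12;7m🬎[38;2;8;15;8m[48;2;7;12;7m🬎[38;2;8;15;8m[48;2;7;12;7m🬎[38;2;8;15;8m[48;2;7;12;7m🬎[38;2;8;15;8m[48;2;7;12;7m🬎[38;2;8;15;8m[48;2;7;12;7m🬎[38;2;8;15;8m[48;2;7;12;7m🬎[38;2;8;15;8m[48;2;7;12;7m🬎[0m
</frame>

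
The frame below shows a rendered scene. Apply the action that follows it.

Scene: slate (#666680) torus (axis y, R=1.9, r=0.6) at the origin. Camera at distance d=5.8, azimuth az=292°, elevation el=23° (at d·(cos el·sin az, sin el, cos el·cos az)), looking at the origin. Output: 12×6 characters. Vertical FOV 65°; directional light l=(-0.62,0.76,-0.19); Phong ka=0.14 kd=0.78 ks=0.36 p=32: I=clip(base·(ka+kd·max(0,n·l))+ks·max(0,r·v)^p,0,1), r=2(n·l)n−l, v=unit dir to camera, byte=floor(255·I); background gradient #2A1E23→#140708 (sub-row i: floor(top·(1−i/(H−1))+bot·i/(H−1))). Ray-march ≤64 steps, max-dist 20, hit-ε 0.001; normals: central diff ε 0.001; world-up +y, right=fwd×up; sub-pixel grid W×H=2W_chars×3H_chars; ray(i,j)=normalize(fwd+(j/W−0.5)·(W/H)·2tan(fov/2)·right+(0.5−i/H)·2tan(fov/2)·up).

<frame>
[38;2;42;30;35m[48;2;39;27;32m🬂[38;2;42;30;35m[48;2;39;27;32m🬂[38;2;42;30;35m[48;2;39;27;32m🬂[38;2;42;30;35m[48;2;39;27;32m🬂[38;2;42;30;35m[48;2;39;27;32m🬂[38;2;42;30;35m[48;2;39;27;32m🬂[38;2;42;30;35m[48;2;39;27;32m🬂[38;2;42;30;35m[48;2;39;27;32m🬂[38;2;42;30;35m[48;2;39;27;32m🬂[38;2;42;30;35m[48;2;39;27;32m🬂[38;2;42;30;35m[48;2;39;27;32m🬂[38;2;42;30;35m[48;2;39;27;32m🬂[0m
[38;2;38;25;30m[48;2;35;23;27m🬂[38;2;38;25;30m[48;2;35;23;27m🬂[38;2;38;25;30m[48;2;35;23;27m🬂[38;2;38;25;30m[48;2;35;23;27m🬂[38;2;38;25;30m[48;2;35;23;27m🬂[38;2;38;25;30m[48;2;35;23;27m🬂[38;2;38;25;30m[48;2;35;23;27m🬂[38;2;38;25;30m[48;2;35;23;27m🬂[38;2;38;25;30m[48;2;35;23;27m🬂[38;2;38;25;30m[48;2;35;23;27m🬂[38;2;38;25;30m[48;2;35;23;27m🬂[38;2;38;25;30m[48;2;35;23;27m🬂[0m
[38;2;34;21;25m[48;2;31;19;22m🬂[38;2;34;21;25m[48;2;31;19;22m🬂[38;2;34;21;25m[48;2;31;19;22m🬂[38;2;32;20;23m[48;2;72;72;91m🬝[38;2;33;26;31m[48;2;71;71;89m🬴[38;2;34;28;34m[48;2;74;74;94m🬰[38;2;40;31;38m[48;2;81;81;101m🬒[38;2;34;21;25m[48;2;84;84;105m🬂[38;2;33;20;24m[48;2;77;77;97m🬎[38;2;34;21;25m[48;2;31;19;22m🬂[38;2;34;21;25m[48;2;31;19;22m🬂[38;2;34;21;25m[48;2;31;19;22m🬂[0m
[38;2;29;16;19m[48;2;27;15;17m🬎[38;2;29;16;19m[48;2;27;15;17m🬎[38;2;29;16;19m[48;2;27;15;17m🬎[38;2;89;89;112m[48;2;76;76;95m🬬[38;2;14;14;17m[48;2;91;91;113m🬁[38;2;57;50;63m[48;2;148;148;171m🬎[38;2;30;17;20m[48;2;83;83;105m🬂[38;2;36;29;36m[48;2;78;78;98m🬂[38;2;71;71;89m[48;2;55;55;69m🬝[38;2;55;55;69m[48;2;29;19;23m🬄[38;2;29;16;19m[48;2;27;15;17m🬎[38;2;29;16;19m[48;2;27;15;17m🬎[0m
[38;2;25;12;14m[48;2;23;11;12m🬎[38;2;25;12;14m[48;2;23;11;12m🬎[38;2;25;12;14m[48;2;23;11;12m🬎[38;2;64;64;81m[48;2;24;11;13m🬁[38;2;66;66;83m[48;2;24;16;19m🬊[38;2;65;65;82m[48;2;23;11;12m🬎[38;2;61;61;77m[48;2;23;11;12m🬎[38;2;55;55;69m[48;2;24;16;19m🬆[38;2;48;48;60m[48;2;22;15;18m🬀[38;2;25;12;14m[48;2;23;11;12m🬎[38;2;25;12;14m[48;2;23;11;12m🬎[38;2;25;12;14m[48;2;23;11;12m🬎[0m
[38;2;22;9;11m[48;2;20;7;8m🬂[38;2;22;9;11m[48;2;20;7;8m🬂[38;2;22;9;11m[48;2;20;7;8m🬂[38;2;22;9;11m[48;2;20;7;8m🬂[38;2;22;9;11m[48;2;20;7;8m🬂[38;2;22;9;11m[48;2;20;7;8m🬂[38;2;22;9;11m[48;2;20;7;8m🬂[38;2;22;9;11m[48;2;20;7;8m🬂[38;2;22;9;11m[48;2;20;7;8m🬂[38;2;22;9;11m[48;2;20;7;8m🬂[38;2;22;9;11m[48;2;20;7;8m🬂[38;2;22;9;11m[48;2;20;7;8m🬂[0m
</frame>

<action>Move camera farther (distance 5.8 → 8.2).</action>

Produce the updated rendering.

<frame>
[38;2;42;30;35m[48;2;39;27;32m🬂[38;2;42;30;35m[48;2;39;27;32m🬂[38;2;42;30;35m[48;2;39;27;32m🬂[38;2;42;30;35m[48;2;39;27;32m🬂[38;2;42;30;35m[48;2;39;27;32m🬂[38;2;42;30;35m[48;2;39;27;32m🬂[38;2;42;30;35m[48;2;39;27;32m🬂[38;2;42;30;35m[48;2;39;27;32m🬂[38;2;42;30;35m[48;2;39;27;32m🬂[38;2;42;30;35m[48;2;39;27;32m🬂[38;2;42;30;35m[48;2;39;27;32m🬂[38;2;42;30;35m[48;2;39;27;32m🬂[0m
[38;2;38;25;30m[48;2;35;23;27m🬂[38;2;38;25;30m[48;2;35;23;27m🬂[38;2;38;25;30m[48;2;35;23;27m🬂[38;2;38;25;30m[48;2;35;23;27m🬂[38;2;38;25;30m[48;2;35;23;27m🬂[38;2;38;25;30m[48;2;35;23;27m🬂[38;2;38;25;30m[48;2;35;23;27m🬂[38;2;38;25;30m[48;2;35;23;27m🬂[38;2;38;25;30m[48;2;35;23;27m🬂[38;2;38;25;30m[48;2;35;23;27m🬂[38;2;38;25;30m[48;2;35;23;27m🬂[38;2;38;25;30m[48;2;35;23;27m🬂[0m
[38;2;34;21;25m[48;2;31;19;22m🬂[38;2;34;21;25m[48;2;31;19;22m🬂[38;2;34;21;25m[48;2;31;19;22m🬂[38;2;34;21;25m[48;2;31;19;22m🬂[38;2;32;20;23m[48;2;63;63;79m🬝[38;2;33;20;24m[48;2;48;48;61m🬎[38;2;33;20;24m[48;2;75;75;95m🬎[38;2;33;20;24m[48;2;85;85;107m🬎[38;2;34;21;25m[48;2;31;19;22m🬂[38;2;34;21;25m[48;2;31;19;22m🬂[38;2;34;21;25m[48;2;31;19;22m🬂[38;2;34;21;25m[48;2;31;19;22m🬂[0m
[38;2;29;16;19m[48;2;27;15;17m🬎[38;2;29;16;19m[48;2;27;15;17m🬎[38;2;29;16;19m[48;2;27;15;17m🬎[38;2;29;16;19m[48;2;27;15;17m🬎[38;2;80;80;100m[48;2;27;15;17m🬬[38;2;22;15;18m[48;2;83;83;104m🬂[38;2;30;17;20m[48;2;74;74;93m🬂[38;2;70;70;88m[48;2;34;34;44m🬍[38;2;56;56;70m[48;2;29;19;22m🬀[38;2;29;16;19m[48;2;27;15;17m🬎[38;2;29;16;19m[48;2;27;15;17m🬎[38;2;29;16;19m[48;2;27;15;17m🬎[0m
[38;2;25;12;14m[48;2;23;11;12m🬎[38;2;25;12;14m[48;2;23;11;12m🬎[38;2;25;12;14m[48;2;23;11;12m🬎[38;2;25;12;14m[48;2;23;11;12m🬎[38;2;25;12;14m[48;2;23;11;12m🬎[38;2;25;12;14m[48;2;23;11;12m🬎[38;2;25;12;14m[48;2;23;11;12m🬎[38;2;25;12;14m[48;2;23;11;12m🬎[38;2;25;12;14m[48;2;23;11;12m🬎[38;2;25;12;14m[48;2;23;11;12m🬎[38;2;25;12;14m[48;2;23;11;12m🬎[38;2;25;12;14m[48;2;23;11;12m🬎[0m
[38;2;22;9;11m[48;2;20;7;8m🬂[38;2;22;9;11m[48;2;20;7;8m🬂[38;2;22;9;11m[48;2;20;7;8m🬂[38;2;22;9;11m[48;2;20;7;8m🬂[38;2;22;9;11m[48;2;20;7;8m🬂[38;2;22;9;11m[48;2;20;7;8m🬂[38;2;22;9;11m[48;2;20;7;8m🬂[38;2;22;9;11m[48;2;20;7;8m🬂[38;2;22;9;11m[48;2;20;7;8m🬂[38;2;22;9;11m[48;2;20;7;8m🬂[38;2;22;9;11m[48;2;20;7;8m🬂[38;2;22;9;11m[48;2;20;7;8m🬂[0m
</frame>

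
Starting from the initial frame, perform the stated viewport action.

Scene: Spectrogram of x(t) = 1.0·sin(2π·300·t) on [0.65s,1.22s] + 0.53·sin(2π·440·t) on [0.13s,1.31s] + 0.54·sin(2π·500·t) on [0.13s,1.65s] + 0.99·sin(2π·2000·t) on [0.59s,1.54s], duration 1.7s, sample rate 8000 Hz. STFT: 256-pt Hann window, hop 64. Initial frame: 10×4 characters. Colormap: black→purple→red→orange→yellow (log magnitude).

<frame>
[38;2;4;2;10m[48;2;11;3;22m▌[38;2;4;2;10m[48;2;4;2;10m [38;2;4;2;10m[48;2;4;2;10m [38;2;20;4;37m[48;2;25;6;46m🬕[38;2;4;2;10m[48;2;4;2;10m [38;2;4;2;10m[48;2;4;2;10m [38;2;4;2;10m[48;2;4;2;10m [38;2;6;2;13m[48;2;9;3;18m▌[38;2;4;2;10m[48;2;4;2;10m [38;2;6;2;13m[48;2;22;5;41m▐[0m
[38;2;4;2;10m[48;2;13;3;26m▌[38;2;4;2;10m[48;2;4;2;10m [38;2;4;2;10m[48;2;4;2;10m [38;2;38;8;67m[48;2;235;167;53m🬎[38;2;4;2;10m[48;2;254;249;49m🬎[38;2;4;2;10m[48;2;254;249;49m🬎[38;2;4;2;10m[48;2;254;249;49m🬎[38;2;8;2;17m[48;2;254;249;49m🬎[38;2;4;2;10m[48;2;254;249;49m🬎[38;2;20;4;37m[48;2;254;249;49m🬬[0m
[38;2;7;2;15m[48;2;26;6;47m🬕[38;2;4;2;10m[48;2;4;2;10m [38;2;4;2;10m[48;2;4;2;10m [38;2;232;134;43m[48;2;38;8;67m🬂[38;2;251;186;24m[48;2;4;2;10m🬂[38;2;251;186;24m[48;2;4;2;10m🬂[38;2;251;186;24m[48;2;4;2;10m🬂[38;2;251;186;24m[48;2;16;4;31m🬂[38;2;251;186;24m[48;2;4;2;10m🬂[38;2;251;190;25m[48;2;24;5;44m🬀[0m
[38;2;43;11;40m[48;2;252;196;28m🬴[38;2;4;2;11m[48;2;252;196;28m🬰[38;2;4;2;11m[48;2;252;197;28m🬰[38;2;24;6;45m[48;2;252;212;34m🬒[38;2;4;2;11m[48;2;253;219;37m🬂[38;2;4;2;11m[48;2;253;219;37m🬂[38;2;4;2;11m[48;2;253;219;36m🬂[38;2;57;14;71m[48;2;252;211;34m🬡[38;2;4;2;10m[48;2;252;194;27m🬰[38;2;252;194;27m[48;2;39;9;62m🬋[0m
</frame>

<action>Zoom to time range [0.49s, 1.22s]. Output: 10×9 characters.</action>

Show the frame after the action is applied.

<frame>
[38;2;4;2;10m[48;2;4;2;10m [38;2;4;2;10m[48;2;20;5;37m▐[38;2;6;2;14m[48;2;4;2;10m▌[38;2;4;2;10m[48;2;4;2;10m [38;2;4;2;10m[48;2;4;2;10m [38;2;4;2;10m[48;2;4;2;10m [38;2;4;2;10m[48;2;4;2;10m [38;2;4;2;10m[48;2;4;2;10m [38;2;4;2;10m[48;2;4;2;10m [38;2;4;2;10m[48;2;4;2;10m [0m
[38;2;4;2;10m[48;2;4;2;10m [38;2;4;2;10m[48;2;22;5;41m▐[38;2;6;2;14m[48;2;4;2;10m▌[38;2;4;2;10m[48;2;4;2;10m [38;2;4;2;10m[48;2;4;2;10m [38;2;4;2;10m[48;2;4;2;10m [38;2;4;2;10m[48;2;4;2;10m [38;2;4;2;10m[48;2;4;2;10m [38;2;4;2;10m[48;2;4;2;10m [38;2;4;2;10m[48;2;4;2;10m [0m
[38;2;4;2;10m[48;2;4;2;10m [38;2;4;2;10m[48;2;28;6;50m▐[38;2;7;2;15m[48;2;4;2;10m▌[38;2;4;2;10m[48;2;4;2;10m [38;2;4;2;10m[48;2;4;2;10m [38;2;4;2;10m[48;2;4;2;10m [38;2;4;2;10m[48;2;4;2;10m [38;2;4;2;10m[48;2;4;2;10m [38;2;4;2;10m[48;2;4;2;10m [38;2;4;2;10m[48;2;4;2;10m [0m
[38;2;4;2;10m[48;2;4;2;10m [38;2;4;2;10m[48;2;50;11;77m▐[38;2;4;2;10m[48;2;7;2;16m▐[38;2;4;2;10m[48;2;4;2;10m [38;2;4;2;10m[48;2;4;2;10m [38;2;4;2;10m[48;2;4;2;10m [38;2;4;2;10m[48;2;4;2;10m [38;2;4;2;10m[48;2;4;2;10m [38;2;4;2;10m[48;2;4;2;10m [38;2;4;2;10m[48;2;4;2;10m [0m
[38;2;4;2;10m[48;2;4;2;10m [38;2;96;25;46m[48;2;254;248;49m🬰[38;2;7;2;15m[48;2;254;249;49m🬰[38;2;5;2;12m[48;2;254;249;49m🬰[38;2;5;2;12m[48;2;254;249;49m🬰[38;2;5;2;12m[48;2;254;249;49m🬰[38;2;5;2;12m[48;2;254;249;49m🬰[38;2;5;2;12m[48;2;254;249;49m🬰[38;2;5;2;12m[48;2;254;249;49m🬰[38;2;5;2;12m[48;2;254;249;49m🬰[0m
[38;2;4;2;10m[48;2;4;2;10m [38;2;50;11;77m[48;2;4;2;10m▌[38;2;4;2;10m[48;2;12;3;23m▐[38;2;4;2;10m[48;2;4;2;10m [38;2;4;2;10m[48;2;4;2;10m [38;2;4;2;10m[48;2;4;2;10m [38;2;4;2;10m[48;2;4;2;10m [38;2;4;2;10m[48;2;4;2;10m [38;2;4;2;10m[48;2;4;2;10m [38;2;4;2;10m[48;2;4;2;10m [0m
[38;2;4;2;10m[48;2;4;2;10m [38;2;28;6;50m[48;2;4;2;10m▌[38;2;4;2;10m[48;2;19;5;36m▐[38;2;4;2;10m[48;2;4;2;10m [38;2;4;2;10m[48;2;4;2;10m [38;2;4;2;10m[48;2;4;2;10m [38;2;4;2;10m[48;2;4;2;10m [38;2;4;2;10m[48;2;4;2;10m [38;2;4;2;10m[48;2;4;2;10m [38;2;4;2;10m[48;2;4;2;10m [0m
[38;2;4;2;11m[48;2;252;194;27m🬎[38;2;14;3;26m[48;2;252;196;27m🬎[38;2;21;5;39m[48;2;252;197;28m🬎[38;2;5;2;11m[48;2;252;194;27m🬎[38;2;5;2;12m[48;2;252;196;27m🬎[38;2;5;2;11m[48;2;252;197;28m🬎[38;2;5;2;11m[48;2;252;194;27m🬎[38;2;5;2;12m[48;2;252;197;28m🬎[38;2;5;2;12m[48;2;252;196;27m🬎[38;2;5;2;11m[48;2;252;194;27m🬎[0m
[38;2;252;192;26m[48;2;4;2;10m🬂[38;2;252;192;26m[48;2;12;3;24m🬂[38;2;253;235;43m[48;2;86;22;50m🬎[38;2;253;235;43m[48;2;9;3;18m🬎[38;2;253;235;43m[48;2;9;3;18m🬎[38;2;253;235;43m[48;2;9;3;19m🬎[38;2;253;235;43m[48;2;9;3;18m🬎[38;2;253;235;43m[48;2;9;3;18m🬎[38;2;253;235;43m[48;2;9;3;19m🬎[38;2;253;235;43m[48;2;9;3;18m🬎[0m
</frame>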